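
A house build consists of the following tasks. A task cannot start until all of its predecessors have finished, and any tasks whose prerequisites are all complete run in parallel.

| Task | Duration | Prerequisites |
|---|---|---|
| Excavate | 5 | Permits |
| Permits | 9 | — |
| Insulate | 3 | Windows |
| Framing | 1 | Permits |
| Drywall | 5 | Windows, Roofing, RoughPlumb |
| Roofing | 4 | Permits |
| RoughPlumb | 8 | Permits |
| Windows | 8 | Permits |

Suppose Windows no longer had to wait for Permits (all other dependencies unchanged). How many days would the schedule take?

22

Original critical path: Permits→Windows→Drywall = 9+8+5 = 22 ⇒ 22 days.
Without Permits→Windows, Windows's earliest start moves from 9 to 0.
The longest chain is now Permits→RoughPlumb→Drywall = 9+8+5 = 22, so the schedule takes 22 days.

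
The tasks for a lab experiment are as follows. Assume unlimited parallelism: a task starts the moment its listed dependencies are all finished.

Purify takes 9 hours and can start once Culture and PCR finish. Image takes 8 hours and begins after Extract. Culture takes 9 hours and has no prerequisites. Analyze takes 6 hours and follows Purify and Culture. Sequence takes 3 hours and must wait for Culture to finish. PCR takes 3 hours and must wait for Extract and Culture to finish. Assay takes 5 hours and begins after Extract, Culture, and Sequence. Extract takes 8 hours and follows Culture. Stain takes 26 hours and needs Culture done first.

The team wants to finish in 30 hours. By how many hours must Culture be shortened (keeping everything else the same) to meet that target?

Current finish: 35 hours; target: 30.
Culture is on every critical path, so each hour cut from Culture cuts the finish by one (this holds down to a finish of 27).
Need 35 − 30 = 5 hours off Culture → Culture becomes 4 hours, finish becomes 30.

5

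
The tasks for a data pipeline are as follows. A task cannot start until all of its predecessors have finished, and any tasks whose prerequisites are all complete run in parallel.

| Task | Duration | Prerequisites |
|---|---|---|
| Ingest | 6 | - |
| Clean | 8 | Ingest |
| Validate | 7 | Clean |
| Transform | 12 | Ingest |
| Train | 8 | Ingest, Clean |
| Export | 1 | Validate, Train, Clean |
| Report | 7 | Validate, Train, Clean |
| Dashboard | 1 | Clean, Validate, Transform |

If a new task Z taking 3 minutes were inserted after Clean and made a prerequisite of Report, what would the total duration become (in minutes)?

Originally the project takes 29 minutes.
With Z inserted, Report now waits for max(Validate, Train, Clean, Z).
New critical path: Ingest→Clean→Train→Report = 6+8+8+7 = 29 ⇒ 29 minutes.

29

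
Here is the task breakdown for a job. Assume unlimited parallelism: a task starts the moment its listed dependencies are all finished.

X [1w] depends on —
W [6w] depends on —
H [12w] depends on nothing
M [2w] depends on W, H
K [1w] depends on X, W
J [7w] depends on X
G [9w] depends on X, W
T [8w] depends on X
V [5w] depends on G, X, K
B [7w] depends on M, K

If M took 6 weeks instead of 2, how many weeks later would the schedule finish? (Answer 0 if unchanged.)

Actual critical path: H→M→B = 12+2+7 = 21 ⇒ 21 weeks.
M lies on that path, so at 6 weeks the path becomes 25 weeks.
The critical path is still H→M→B; finish is now 25 weeks.
Change in finish: 25 − 21 = +4 weeks.

4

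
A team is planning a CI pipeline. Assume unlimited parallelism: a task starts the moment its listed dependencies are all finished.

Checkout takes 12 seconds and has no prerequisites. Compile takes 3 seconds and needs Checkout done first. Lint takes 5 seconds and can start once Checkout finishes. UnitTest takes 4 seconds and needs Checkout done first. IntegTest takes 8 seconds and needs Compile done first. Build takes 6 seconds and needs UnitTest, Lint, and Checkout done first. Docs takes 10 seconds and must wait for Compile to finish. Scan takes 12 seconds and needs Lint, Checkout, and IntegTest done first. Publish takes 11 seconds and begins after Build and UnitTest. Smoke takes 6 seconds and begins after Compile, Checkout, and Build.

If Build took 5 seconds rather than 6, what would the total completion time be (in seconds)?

As given, the longest chain is Checkout→Compile→IntegTest→Scan = 12+3+8+12 = 35, so the finish is 35 seconds.
Build is off the critical path — its longest chain is 34 seconds, giving 1 of slack.
That remains the longest chain; total 35 seconds.

35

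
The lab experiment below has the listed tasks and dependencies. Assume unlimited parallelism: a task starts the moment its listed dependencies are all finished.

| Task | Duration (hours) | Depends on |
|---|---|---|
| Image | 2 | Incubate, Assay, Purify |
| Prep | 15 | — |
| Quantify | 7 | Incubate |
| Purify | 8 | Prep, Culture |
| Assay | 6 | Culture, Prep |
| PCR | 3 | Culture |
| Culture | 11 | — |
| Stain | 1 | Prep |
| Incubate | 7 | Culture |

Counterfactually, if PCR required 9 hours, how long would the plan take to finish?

The binding path is Prep→Purify→Image = 15+8+2 = 25; finish at 25 hours.
The longest path through PCR is only 14 hours, so PCR has float 11.
That remains the longest chain; total 25 hours.

25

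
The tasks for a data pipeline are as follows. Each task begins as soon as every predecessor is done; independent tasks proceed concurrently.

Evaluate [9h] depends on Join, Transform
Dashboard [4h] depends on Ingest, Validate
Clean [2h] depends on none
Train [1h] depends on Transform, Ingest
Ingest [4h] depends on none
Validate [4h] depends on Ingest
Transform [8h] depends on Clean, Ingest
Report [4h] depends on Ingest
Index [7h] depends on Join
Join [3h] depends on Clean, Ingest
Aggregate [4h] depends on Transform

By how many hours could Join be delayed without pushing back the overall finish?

Ingest→Transform→Evaluate = 4+8+9 = 21 sets the makespan at 21 hours.
Longest path through Join: 16 hours (earliest finish 7, latest finish 12).
So Join can slip 12 − 7 = 5 hours.

5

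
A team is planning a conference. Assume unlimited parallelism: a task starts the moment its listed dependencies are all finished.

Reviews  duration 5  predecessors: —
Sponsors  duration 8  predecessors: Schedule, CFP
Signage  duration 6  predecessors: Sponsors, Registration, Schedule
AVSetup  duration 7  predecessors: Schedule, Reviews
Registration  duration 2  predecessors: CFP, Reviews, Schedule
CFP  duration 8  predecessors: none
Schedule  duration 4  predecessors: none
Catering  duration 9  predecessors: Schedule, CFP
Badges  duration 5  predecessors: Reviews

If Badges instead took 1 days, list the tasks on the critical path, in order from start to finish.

CFP, Sponsors, Signage

As given, the longest chain is CFP→Sponsors→Signage = 8+8+6 = 22, so the finish is 22 days.
The longest path through Badges is only 10 days, so Badges has float 12.
The critical path is still CFP→Sponsors→Signage; finish is now 22 days.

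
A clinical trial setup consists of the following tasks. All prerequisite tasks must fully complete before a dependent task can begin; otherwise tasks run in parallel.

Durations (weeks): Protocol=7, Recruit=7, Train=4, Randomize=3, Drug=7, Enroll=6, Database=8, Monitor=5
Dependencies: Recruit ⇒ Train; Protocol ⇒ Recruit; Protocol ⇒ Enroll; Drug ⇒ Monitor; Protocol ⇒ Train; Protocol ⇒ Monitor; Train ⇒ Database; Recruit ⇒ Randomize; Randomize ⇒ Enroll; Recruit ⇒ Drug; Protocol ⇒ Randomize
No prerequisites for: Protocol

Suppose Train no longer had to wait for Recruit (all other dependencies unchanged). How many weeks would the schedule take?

26

Before: longest chain Protocol→Recruit→Train→Database = 7+7+4+8 = 26, finish 26.
Without Recruit→Train, Train's earliest start moves from 14 to 7.
After: Protocol→Recruit→Drug→Monitor = 7+7+7+5 = 26 → 26 weeks.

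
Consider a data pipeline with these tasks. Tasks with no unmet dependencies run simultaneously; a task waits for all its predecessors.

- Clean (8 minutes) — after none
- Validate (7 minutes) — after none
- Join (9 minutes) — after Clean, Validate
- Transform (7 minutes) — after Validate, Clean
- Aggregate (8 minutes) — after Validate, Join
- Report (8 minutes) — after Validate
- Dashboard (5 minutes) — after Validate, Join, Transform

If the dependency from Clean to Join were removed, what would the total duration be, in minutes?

24

With the dependency in place, Clean→Join→Aggregate = 8+9+8 = 25 sets the finish at 25 minutes.
Without Clean→Join, Join's earliest start moves from 8 to 7.
The longest chain is now Validate→Join→Aggregate = 7+9+8 = 24, so the data pipeline takes 24 minutes.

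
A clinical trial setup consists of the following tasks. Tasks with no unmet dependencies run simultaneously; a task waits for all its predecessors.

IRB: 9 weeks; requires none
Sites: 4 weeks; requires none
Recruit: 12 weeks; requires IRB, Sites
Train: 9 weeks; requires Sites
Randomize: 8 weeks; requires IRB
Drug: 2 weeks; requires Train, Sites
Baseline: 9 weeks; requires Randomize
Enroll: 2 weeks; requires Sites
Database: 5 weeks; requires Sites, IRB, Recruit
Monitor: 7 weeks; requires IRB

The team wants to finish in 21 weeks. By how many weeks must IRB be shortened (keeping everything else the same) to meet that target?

Current finish: 26 weeks; target: 21.
IRB is on every critical path, so each week cut from IRB cuts the finish by one (this holds down to a finish of 21).
Need 26 − 21 = 5 weeks off IRB → IRB becomes 4 weeks, finish becomes 21.

5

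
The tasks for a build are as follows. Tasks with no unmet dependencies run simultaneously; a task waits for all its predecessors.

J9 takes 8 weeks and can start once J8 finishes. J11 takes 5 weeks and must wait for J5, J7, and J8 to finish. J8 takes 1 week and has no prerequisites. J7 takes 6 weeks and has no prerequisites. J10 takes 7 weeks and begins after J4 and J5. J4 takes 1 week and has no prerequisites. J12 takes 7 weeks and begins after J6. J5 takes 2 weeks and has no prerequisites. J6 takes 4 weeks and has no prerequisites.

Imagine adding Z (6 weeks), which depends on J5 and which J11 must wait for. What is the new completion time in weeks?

13

Originally the build takes 11 weeks.
With Z inserted, J11 now waits for max(J5, J7, J8, Z).
New critical path: J5→Z→J11 = 2+6+5 = 13 ⇒ 13 weeks.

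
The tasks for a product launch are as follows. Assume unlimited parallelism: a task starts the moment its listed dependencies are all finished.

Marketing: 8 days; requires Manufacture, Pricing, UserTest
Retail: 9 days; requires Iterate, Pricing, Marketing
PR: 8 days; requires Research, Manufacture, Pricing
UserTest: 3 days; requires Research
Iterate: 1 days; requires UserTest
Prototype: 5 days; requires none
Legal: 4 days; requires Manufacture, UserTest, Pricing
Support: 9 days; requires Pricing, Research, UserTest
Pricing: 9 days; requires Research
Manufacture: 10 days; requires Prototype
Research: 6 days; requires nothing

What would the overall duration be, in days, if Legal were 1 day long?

As given, the longest chain is Research→Pricing→Marketing→Retail = 6+9+8+9 = 32, so the finish is 32 days.
Legal has 13 days of float (longest path through it is 19).
The critical path is still Research→Pricing→Marketing→Retail; finish is now 32 days.

32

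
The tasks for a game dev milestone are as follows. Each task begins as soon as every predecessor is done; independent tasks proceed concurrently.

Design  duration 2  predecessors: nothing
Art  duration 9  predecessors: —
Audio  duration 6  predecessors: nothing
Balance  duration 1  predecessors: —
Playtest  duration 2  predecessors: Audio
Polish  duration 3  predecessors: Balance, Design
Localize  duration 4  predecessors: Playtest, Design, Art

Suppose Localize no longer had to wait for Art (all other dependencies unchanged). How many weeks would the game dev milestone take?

12

Original critical path: Art→Localize = 9+4 = 13 ⇒ 13 weeks.
Without Art→Localize, Localize's earliest start moves from 9 to 8.
After: Audio→Playtest→Localize = 6+2+4 = 12 → 12 weeks.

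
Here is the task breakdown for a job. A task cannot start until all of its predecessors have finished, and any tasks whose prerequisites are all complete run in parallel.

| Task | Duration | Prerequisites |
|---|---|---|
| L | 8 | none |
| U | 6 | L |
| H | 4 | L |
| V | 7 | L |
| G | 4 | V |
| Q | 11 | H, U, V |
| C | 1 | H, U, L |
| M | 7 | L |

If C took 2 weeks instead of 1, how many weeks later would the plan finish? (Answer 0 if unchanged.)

As given, the longest chain is L→V→Q = 8+7+11 = 26, so the finish is 26 weeks.
The longest path through C is only 15 weeks, so C has float 11.
No other chain overtakes it, so the finish is 26 weeks.
Change in finish: 26 − 26 = +0 weeks.

0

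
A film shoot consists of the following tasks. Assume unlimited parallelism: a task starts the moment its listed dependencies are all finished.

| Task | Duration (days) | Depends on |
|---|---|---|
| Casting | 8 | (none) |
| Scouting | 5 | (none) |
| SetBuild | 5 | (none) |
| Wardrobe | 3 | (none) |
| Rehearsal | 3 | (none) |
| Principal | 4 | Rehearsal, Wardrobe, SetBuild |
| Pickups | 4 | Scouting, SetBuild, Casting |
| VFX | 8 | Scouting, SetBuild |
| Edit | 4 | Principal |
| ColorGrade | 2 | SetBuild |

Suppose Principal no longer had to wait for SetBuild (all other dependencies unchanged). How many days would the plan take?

Original critical path: Scouting→VFX = 5+8 = 13 ⇒ 13 days.
Without SetBuild→Principal, Principal's earliest start moves from 5 to 3.
New critical path: Scouting→VFX = 5+8 = 13 ⇒ 13 days.

13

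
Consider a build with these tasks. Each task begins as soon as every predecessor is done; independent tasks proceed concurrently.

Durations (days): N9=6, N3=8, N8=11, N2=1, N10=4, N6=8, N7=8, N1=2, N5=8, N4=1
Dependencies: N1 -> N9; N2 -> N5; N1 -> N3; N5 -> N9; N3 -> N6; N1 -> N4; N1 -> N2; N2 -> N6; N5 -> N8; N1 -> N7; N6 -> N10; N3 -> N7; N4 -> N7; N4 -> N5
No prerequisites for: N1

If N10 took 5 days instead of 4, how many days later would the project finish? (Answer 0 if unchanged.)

Critical path before the change: N1→N3→N6→N10 = 2+8+8+4 = 22 giving 22 days.
N10 is on the critical path; changing it to 5 makes that path 23 days.
No other chain overtakes it, so the finish is 23 days.
Change in finish: 23 − 22 = +1 days.

1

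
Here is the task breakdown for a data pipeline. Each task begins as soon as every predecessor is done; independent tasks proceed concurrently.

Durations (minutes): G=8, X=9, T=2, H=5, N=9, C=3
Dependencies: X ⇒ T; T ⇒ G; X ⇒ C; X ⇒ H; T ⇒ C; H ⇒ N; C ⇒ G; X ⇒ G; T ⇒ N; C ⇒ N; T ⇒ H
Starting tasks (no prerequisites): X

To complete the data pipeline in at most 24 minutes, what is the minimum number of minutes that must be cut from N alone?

1

Current finish: 25 minutes; target: 24.
N is on every critical path, so each minute cut from N cuts the finish by one (this holds down to a finish of 22).
Need 25 − 24 = 1 minute off N → N becomes 8 minutes, finish becomes 24.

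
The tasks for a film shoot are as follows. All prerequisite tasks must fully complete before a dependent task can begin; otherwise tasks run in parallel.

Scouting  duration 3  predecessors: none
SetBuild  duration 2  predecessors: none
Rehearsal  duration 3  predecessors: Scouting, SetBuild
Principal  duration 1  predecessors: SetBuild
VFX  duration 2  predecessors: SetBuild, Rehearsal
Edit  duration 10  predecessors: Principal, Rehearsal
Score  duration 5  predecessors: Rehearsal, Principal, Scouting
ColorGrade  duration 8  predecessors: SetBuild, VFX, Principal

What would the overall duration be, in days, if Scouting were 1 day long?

Actual critical path: Scouting→Rehearsal→VFX→ColorGrade = 3+3+2+8 = 16 ⇒ 16 days.
Since Scouting is critical, the -2 change carries straight to that chain (now 14 days).
New critical path: SetBuild→Rehearsal→VFX→ColorGrade = 2+3+2+8 = 15 ⇒ 15 days.

15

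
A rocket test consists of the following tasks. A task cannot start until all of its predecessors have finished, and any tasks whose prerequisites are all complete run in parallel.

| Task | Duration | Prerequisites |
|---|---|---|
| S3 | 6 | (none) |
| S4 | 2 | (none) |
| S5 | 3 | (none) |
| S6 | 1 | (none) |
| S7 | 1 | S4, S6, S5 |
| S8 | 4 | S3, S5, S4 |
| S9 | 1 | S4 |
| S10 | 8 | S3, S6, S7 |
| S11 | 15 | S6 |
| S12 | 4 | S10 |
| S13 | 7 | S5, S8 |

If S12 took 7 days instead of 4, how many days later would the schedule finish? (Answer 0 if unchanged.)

Baseline: S3→S10→S12 = 6+8+4 = 18 → 18 days.
S12 is on the critical path; changing it to 7 makes that path 21 days.
That remains the longest chain; total 21 days.
Change in finish: 21 − 18 = +3 days.

3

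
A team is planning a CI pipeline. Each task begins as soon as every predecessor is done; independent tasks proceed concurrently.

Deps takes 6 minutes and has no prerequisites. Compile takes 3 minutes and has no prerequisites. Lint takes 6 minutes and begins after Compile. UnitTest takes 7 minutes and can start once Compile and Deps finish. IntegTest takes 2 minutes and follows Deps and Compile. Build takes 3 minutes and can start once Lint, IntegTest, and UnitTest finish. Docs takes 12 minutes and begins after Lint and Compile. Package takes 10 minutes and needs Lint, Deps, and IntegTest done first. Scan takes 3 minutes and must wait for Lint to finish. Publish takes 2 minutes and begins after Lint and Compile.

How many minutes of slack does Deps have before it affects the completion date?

Compile→Lint→Docs = 3+6+12 = 21 sets the makespan at 21 minutes.
The longest chain containing Deps totals 18 minutes.
So Deps can slip 9 − 6 = 3 minutes.

3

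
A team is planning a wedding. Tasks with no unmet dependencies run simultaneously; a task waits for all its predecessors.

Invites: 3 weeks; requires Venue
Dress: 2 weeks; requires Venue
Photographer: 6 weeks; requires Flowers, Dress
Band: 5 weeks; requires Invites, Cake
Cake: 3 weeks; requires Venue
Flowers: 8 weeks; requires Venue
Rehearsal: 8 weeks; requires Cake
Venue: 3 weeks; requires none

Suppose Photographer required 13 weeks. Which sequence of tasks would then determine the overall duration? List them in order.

Venue, Flowers, Photographer

Baseline: Venue→Flowers→Photographer = 3+8+6 = 17 → 17 weeks.
Since Photographer is critical, the +7 change carries straight to that chain (now 24 weeks).
That remains the longest chain; total 24 weeks.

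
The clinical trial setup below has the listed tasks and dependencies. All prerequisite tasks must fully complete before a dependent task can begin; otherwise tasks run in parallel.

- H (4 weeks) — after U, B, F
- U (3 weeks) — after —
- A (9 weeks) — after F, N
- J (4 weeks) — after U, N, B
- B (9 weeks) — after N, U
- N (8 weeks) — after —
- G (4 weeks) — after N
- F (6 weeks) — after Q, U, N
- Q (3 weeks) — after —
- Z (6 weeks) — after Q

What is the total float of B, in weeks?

2

N→F→A = 8+6+9 = 23 sets the makespan at 23 weeks.
The longest chain containing B totals 21 weeks.
So B can slip 19 − 17 = 2 weeks.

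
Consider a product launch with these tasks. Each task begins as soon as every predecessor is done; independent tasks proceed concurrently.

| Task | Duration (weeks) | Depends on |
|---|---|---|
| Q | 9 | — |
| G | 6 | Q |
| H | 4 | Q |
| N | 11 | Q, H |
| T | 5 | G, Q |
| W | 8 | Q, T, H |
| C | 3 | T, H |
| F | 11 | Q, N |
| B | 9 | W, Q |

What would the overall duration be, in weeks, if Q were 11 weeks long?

Critical path before the change: Q→G→T→W→B = 9+6+5+8+9 = 37 giving 37 weeks.
Since Q is critical, the +2 change carries straight to that chain (now 39 weeks).
That remains the longest chain; total 39 weeks.

39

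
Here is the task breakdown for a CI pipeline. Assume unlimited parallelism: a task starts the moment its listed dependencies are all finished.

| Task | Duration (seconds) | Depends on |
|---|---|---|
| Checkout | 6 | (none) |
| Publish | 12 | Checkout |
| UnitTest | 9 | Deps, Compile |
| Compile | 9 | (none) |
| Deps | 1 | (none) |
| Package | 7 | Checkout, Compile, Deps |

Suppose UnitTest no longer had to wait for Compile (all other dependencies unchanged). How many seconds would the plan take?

18

Original critical path: Checkout→Publish = 6+12 = 18 ⇒ 18 seconds.
Without Compile→UnitTest, UnitTest's earliest start moves from 9 to 1.
New critical path: Checkout→Publish = 6+12 = 18 ⇒ 18 seconds.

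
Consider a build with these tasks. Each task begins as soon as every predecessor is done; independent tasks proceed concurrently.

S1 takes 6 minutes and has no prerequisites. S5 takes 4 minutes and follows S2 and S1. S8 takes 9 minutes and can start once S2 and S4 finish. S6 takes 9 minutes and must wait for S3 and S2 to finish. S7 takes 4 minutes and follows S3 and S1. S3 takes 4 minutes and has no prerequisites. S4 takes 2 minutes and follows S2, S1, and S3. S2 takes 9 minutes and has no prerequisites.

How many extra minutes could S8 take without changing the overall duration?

0

S2→S4→S8 = 9+2+9 = 20 sets the makespan at 20 minutes.
The longest chain containing S8 totals 20 minutes.
Slack of S8 = 11 − 11 = 0 minutes.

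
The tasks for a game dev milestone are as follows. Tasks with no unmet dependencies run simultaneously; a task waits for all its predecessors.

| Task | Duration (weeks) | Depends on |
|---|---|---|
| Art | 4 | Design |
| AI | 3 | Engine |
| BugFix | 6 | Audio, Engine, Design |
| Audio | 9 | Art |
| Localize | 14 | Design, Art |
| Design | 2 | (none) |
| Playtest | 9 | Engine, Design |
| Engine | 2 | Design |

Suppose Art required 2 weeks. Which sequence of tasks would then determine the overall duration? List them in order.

Design, Art, Audio, BugFix

The binding path is Design→Art→Audio→BugFix = 2+4+9+6 = 21; finish at 21 weeks.
Art is on the critical path; changing it to 2 makes that path 19 weeks.
That remains the longest chain; total 19 weeks.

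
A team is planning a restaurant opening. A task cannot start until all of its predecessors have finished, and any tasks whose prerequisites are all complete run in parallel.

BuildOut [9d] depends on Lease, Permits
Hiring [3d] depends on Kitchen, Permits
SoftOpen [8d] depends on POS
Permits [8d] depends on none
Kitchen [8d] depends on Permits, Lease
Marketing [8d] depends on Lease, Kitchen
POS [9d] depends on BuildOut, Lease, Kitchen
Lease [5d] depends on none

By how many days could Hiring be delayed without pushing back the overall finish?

Permits→BuildOut→POS→SoftOpen = 8+9+9+8 = 34 sets the makespan at 34 days.
The longest chain containing Hiring totals 19 days.
So Hiring can slip 34 − 19 = 15 days.

15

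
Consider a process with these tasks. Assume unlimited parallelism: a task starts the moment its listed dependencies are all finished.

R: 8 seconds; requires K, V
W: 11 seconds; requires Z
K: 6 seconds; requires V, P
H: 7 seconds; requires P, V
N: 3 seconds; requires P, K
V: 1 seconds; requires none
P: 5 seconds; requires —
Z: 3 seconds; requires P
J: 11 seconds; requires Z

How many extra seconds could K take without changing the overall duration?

0

Critical path: P→K→R = 5+6+8 = 19, so the finish is 19 seconds.
Longest path through K: 19 seconds (earliest finish 11, latest finish 11).
Slack of K = 5 − 5 = 0 seconds.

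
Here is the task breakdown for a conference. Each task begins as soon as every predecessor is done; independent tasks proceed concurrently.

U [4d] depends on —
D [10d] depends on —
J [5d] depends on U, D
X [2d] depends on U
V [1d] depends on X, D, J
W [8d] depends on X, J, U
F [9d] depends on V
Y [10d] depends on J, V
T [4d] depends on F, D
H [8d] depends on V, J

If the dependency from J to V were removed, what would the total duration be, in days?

25

With the dependency in place, D→J→V→F→T = 10+5+1+9+4 = 29 sets the finish at 29 days.
Without J→V, V's earliest start moves from 15 to 10.
After: D→J→Y = 10+5+10 = 25 → 25 days.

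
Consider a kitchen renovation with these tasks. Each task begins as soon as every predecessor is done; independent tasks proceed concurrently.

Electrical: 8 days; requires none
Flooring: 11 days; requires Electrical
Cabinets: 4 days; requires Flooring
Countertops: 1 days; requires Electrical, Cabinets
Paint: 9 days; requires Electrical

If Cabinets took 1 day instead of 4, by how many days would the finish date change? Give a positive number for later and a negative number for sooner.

Critical path before the change: Electrical→Flooring→Cabinets→Countertops = 8+11+4+1 = 24 giving 24 days.
Cabinets lies on that path, so at 1 day the path becomes 21 days.
No other chain overtakes it, so the finish is 21 days.
Change in finish: 21 − 24 = -3 days.

-3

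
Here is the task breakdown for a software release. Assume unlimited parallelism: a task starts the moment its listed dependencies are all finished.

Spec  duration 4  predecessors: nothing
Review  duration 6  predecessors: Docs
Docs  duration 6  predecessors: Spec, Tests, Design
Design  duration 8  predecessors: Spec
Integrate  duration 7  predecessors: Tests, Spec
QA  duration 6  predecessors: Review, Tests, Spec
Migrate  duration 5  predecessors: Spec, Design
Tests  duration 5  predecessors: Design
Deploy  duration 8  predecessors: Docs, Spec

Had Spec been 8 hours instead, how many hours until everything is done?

As given, the longest chain is Spec→Design→Tests→Docs→Review→QA = 4+8+5+6+6+6 = 35, so the finish is 35 hours.
Spec lies on that path, so at 8 hours the path becomes 39 hours.
The critical path is still Spec→Design→Tests→Docs→Review→QA; finish is now 39 hours.

39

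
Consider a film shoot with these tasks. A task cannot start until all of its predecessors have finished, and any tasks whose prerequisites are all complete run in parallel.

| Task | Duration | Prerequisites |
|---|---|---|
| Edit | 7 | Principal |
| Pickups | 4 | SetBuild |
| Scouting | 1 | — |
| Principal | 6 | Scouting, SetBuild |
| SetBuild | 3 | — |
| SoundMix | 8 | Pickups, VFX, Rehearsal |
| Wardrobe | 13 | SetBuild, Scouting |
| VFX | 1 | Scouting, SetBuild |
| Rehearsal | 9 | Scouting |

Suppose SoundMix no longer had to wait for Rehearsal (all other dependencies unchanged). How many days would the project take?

Before: longest chain Scouting→Rehearsal→SoundMix = 1+9+8 = 18, finish 18.
Without Rehearsal→SoundMix, SoundMix's earliest start moves from 10 to 7.
After: SetBuild→Wardrobe = 3+13 = 16 → 16 days.

16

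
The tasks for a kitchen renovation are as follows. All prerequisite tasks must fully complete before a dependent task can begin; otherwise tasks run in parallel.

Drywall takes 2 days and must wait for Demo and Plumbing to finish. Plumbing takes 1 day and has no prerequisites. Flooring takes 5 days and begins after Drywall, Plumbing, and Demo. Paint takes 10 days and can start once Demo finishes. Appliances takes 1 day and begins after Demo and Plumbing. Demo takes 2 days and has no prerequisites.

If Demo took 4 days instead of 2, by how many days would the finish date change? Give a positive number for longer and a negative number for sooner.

As given, the longest chain is Demo→Paint = 2+10 = 12, so the finish is 12 days.
Demo is on the critical path; changing it to 4 makes that path 14 days.
No other chain overtakes it, so the finish is 14 days.
Change in finish: 14 − 12 = +2 days.

2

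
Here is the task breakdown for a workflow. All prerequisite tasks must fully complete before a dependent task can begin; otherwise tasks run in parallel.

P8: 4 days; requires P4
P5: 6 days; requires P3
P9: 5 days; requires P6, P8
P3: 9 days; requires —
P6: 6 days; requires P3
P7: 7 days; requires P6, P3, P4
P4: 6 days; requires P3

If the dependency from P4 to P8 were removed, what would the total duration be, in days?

22

Original critical path: P3→P4→P8→P9 = 9+6+4+5 = 24 ⇒ 24 days.
Without P4→P8, P8's earliest start moves from 15 to 0.
New critical path: P3→P4→P7 = 9+6+7 = 22 ⇒ 22 days.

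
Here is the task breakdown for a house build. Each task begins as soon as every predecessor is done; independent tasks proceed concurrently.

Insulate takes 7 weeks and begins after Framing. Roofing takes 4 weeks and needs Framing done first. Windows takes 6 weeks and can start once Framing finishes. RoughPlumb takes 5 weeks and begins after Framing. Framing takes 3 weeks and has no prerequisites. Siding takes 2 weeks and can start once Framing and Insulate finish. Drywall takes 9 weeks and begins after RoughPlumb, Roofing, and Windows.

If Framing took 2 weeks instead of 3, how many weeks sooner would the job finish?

1

As given, the longest chain is Framing→Windows→Drywall = 3+6+9 = 18, so the finish is 18 weeks.
Framing is on the critical path; changing it to 2 makes that path 17 weeks.
The critical path is still Framing→Windows→Drywall; finish is now 17 weeks.
Change in finish: 17 − 18 = -1 weeks.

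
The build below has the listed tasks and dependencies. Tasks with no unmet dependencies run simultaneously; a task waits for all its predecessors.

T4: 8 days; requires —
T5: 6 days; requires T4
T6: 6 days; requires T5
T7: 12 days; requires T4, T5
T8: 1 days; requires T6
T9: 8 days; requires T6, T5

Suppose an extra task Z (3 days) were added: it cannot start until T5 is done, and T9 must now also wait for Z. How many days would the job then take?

28

Originally the job takes 28 days.
With Z inserted, T9 now waits for max(T6, T5, Z).
New critical path: T4→T5→T6→T9 = 8+6+6+8 = 28 ⇒ 28 days.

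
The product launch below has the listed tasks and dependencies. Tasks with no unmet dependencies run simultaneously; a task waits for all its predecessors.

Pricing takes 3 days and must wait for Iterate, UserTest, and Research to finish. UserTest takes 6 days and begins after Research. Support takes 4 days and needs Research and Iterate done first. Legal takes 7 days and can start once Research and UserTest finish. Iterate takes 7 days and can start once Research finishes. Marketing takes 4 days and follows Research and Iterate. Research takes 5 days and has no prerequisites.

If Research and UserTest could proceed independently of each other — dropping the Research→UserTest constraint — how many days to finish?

Before: longest chain Research→UserTest→Legal = 5+6+7 = 18, finish 18.
Without Research→UserTest, UserTest's earliest start moves from 5 to 0.
New critical path: Research→Iterate→Marketing = 5+7+4 = 16 ⇒ 16 days.

16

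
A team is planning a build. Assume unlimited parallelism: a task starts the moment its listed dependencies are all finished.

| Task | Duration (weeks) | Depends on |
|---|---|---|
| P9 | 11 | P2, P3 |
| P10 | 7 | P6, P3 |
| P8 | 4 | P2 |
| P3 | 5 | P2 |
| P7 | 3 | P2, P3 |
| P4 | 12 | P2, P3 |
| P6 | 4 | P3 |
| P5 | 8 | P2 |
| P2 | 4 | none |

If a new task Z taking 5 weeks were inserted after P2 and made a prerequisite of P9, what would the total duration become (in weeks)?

Originally the project takes 21 weeks.
With Z inserted, P9 now waits for max(P2, P3, Z).
New critical path: P2→P3→P4 = 4+5+12 = 21 ⇒ 21 weeks.

21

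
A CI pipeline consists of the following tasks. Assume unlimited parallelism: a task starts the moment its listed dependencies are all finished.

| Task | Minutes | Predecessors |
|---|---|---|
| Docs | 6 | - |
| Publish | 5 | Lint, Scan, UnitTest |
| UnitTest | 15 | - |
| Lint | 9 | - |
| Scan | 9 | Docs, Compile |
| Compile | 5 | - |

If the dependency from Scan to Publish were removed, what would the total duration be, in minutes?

20

Original critical path: UnitTest→Publish = 15+5 = 20 ⇒ 20 minutes.
Dropping Scan→Publish doesn't change Publish's earliest start (15); another predecessor still binds.
After: UnitTest→Publish = 15+5 = 20 → 20 minutes.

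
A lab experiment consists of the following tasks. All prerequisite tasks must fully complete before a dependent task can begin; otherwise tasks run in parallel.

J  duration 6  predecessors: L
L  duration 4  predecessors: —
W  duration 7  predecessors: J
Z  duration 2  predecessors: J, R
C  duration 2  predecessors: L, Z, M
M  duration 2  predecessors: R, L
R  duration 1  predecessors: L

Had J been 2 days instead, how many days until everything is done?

Baseline: L→J→W = 4+6+7 = 17 → 17 days.
Since J is critical, the -4 change carries straight to that chain (now 13 days).
That remains the longest chain; total 13 days.

13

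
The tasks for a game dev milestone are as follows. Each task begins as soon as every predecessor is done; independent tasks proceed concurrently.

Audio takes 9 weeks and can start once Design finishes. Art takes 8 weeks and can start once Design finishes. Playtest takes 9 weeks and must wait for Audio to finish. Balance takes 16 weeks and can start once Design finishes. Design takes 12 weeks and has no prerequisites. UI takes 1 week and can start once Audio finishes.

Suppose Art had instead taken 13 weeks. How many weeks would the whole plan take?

The binding path is Design→Audio→Playtest = 12+9+9 = 30; finish at 30 weeks.
Art is off the critical path — its longest chain is 20 weeks, giving 10 of slack.
That remains the longest chain; total 30 weeks.

30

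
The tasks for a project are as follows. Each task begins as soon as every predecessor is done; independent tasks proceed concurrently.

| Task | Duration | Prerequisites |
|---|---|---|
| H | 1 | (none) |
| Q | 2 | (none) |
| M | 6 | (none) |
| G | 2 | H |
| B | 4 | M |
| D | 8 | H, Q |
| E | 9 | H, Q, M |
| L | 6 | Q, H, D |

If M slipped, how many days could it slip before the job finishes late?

1

The longest chain is Q→D→L = 2+8+6 = 16; overall finish 16 days.
M finishes as early as 6 and must finish by 7.
Slack of M = 1 − 0 = 1 day.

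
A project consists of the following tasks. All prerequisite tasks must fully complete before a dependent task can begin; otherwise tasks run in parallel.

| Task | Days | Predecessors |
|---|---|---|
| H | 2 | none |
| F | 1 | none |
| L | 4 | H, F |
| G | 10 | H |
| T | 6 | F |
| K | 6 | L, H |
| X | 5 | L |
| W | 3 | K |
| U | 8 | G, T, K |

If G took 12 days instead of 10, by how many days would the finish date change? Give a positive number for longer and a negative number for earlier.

2

As given, the longest chain is H→G→U = 2+10+8 = 20, so the finish is 20 days.
G lies on that path, so at 12 days the path becomes 22 days.
No other chain overtakes it, so the finish is 22 days.
Change in finish: 22 − 20 = +2 days.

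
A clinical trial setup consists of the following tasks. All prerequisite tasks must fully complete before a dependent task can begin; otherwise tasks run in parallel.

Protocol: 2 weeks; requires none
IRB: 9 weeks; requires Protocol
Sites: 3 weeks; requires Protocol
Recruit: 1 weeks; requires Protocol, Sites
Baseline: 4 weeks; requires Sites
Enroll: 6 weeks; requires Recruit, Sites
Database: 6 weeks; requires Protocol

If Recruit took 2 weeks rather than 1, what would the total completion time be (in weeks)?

13

Baseline: Protocol→Sites→Recruit→Enroll = 2+3+1+6 = 12 → 12 weeks.
Recruit lies on that path, so at 2 weeks the path becomes 13 weeks.
The critical path is still Protocol→Sites→Recruit→Enroll; finish is now 13 weeks.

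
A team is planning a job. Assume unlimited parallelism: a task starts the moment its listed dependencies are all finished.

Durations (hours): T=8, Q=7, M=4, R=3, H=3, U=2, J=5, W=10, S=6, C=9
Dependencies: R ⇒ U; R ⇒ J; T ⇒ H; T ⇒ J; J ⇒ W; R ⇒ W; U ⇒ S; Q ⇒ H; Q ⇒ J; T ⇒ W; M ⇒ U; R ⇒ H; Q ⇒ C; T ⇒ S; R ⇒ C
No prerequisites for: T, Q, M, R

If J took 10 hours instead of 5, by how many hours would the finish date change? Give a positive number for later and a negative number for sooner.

5

Baseline: T→J→W = 8+5+10 = 23 → 23 hours.
J lies on that path, so at 10 hours the path becomes 28 hours.
The critical path is still T→J→W; finish is now 28 hours.
Change in finish: 28 − 23 = +5 hours.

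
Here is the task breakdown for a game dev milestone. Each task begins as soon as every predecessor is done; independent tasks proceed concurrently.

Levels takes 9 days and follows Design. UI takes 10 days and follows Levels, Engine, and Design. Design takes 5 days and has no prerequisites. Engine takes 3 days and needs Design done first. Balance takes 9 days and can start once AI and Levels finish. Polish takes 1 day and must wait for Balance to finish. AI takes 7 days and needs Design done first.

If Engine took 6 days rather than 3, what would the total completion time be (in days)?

24

Actual critical path: Design→Levels→UI = 5+9+10 = 24 ⇒ 24 days.
The longest path through Engine is only 18 days, so Engine has float 6.
No other chain overtakes it, so the finish is 24 days.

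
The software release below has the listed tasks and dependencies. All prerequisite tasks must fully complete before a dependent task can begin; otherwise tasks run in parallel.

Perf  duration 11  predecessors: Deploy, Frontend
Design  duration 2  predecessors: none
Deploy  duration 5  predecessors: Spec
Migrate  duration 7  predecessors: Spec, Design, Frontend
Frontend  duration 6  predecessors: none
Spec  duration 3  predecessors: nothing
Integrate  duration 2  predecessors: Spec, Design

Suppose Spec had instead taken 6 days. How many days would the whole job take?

As given, the longest chain is Spec→Deploy→Perf = 3+5+11 = 19, so the finish is 19 days.
Spec is on the critical path; changing it to 6 makes that path 22 days.
The critical path is still Spec→Deploy→Perf; finish is now 22 days.

22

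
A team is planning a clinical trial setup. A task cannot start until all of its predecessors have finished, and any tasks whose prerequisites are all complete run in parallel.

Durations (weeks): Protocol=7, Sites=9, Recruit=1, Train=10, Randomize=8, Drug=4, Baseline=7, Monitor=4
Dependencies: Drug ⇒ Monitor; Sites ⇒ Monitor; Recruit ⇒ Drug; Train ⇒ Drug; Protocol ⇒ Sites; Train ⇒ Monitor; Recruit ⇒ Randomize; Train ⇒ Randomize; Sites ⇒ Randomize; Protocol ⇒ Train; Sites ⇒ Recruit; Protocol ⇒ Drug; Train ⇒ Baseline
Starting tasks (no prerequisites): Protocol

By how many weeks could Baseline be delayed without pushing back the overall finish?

1

Protocol→Sites→Recruit→Randomize = 7+9+1+8 = 25 sets the makespan at 25 weeks.
The longest chain containing Baseline totals 24 weeks.
Float = 25 − 24 = 1.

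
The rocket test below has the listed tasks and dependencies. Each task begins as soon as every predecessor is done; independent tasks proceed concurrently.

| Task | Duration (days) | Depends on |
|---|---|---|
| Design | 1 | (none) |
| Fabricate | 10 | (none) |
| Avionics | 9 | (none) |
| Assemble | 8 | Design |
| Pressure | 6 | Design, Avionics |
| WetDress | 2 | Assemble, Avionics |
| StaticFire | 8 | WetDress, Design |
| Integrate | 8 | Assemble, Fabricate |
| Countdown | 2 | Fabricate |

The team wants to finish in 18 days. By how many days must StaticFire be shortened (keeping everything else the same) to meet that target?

Current finish: 19 days; target: 18.
StaticFire is on every critical path, so each day cut from StaticFire cuts the finish by one (this holds down to a finish of 18).
Need 19 − 18 = 1 day off StaticFire → StaticFire becomes 7 days, finish becomes 18.

1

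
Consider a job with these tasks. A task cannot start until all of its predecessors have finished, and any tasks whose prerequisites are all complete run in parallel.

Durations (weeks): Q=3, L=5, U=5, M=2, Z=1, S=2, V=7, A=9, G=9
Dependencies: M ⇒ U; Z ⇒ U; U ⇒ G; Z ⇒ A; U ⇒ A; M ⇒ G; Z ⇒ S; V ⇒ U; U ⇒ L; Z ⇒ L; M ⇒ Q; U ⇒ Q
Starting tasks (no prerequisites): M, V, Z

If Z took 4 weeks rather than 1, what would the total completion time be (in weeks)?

21

Baseline: V→U→G = 7+5+9 = 21 → 21 weeks.
The longest path through Z is only 15 weeks, so Z has float 6.
That remains the longest chain; total 21 weeks.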